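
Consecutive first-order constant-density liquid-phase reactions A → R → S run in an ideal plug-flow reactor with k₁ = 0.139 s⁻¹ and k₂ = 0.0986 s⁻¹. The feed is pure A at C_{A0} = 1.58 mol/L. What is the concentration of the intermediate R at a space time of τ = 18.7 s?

0.456 mol/L

Solving the coupled first-order balances gives C_R(τ) = [k₁/(k₂−k₁)]·C_{A0}·(e^(−k₁τ) − e^(−k₂τ)).
e^(−k₁τ) = e^(−0.139×18.7) = e^(−2.599) = 0.07433; e^(−k₂τ) = e^(−1.844) = 0.1582.
C_R = 0.139×1.58/(0.0986−0.139) × (0.07433−0.1582) = (-5.436)×(-0.08389) = 0.4560 mol/L.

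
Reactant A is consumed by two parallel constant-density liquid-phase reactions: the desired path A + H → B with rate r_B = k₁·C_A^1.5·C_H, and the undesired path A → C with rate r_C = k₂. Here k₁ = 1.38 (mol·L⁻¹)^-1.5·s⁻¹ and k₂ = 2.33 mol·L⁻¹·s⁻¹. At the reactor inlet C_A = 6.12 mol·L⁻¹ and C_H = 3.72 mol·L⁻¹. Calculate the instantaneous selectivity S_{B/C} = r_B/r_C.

33.4

S_{B/C} = r_B/r_C = (k₁·C_A^1.5·C_H)/(k₂) = (k₁/k₂)·C_A^1.5·C_H.
= (1.38×6.120^1.5×3.720) / (2.33) = 77.72/2.330 = 33.4.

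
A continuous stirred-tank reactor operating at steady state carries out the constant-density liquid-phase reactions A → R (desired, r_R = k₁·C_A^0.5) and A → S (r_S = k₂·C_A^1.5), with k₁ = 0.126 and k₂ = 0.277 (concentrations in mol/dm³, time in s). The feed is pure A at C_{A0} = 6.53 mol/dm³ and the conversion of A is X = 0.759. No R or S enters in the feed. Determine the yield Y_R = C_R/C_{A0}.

0.170

Exit C_A = C_{A0}(1−X) = 6.53×0.241 = 1.574 mol/dm³.
A CSTR operates uniformly at the exit composition, giving r_R = 0.1581 and r_S = 0.5469 (each k·C_A^n at C_A = 1.574).
Fraction of consumed A going to R: r_R/(r_R+r_S) = 0.2242.
C_R = 0.2242·C_{A0}·X = 0.2242×6.53×0.759 = 1.11 mol/dm³; Y_R = C_R/C_{A0} = 0.170.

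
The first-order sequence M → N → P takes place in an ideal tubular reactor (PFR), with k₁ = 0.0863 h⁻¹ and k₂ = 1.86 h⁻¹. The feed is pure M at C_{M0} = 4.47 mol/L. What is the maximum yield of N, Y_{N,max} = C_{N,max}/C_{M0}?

0.0400

At the optimum, C_{N,max}/C_{M0} = (k₁/k₂)^[k₂/(k₂−k₁)].
= (0.0863/1.86)^(1.86/(1.86−0.0863)) = (0.04640)^(1.049) = 0.03996.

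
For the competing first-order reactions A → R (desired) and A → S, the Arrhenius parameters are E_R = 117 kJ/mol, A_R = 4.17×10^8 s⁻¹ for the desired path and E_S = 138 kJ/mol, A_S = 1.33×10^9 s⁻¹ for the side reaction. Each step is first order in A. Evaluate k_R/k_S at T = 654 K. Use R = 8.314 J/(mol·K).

Since both paths have the same order in A, the concentration cancels and S_{R/S} = k_R/k_S = (A_R/A_S)·exp[(E_S−E_R)/(RT)].
(E_S−E_R)/(RT) = (138−117)×10³/(8.314×654) = 21000/5437 = 3.862.
k_R/k_S = (4.17×10^8/1.33×10^9)·exp(3.862) = 0.3135 × 47.57 = 14.9.
Since E_R < E_S, lowering the temperature improves selectivity toward R.

14.9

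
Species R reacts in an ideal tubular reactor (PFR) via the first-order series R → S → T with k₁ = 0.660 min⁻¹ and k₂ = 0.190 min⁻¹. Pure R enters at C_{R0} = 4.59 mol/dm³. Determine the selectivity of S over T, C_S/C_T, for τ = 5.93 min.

0.772

The intermediate concentration in a first-order A→B→C sequence is C_S = k₁C_{R0}(e^(−k₁τ) − e^(−k₂τ))/(k₂−k₁).
e^(−k₁τ) = e^(−0.660×5.93) = e^(−3.914) = 0.01996; e^(−k₂τ) = e^(−1.127) = 0.3241.
C_S = 0.660×4.59/(0.190−0.660) × (0.01996−0.3241) = (-6.446)×(-0.3041) = 1.960 mol/dm³.
C_R = C_{R0}e^(−k₁τ) = 0.09164 mol/dm³, so C_T = C_{R0}−C_R−C_S = 2.538 mol/dm³; C_S/C_T = 0.772.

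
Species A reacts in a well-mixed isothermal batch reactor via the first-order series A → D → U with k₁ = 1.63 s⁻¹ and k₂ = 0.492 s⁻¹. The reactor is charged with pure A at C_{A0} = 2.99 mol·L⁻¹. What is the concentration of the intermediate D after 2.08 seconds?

Solving the coupled first-order balances gives C_D(t) = [k₁/(k₂−k₁)]·C_{A0}·(e^(−k₁t) − e^(−k₂t)).
e^(−k₁t) = e^(−1.63×2.08) = e^(−3.390) = 0.03370; e^(−k₂t) = e^(−1.023) = 0.3594.
C_D = 1.63×2.99/(0.492−1.63) × (0.03370−0.3594) = (-4.283)×(-0.3257) = 1.395 mol·L⁻¹.

1.39 mol·L⁻¹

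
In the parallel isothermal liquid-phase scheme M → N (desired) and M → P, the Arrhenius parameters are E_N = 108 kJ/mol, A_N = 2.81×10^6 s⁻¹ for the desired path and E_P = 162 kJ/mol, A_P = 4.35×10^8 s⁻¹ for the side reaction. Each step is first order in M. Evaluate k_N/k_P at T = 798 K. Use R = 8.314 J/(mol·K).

Since both paths have the same order in M, the concentration cancels and S_{N/P} = k_N/k_P = (A_N/A_P)·exp[(E_P−E_N)/(RT)].
(E_P−E_N)/(RT) = (162−108)×10³/(8.314×798) = 54000/6635 = 8.139.
k_N/k_P = (2.81×10^6/4.35×10^8)·exp(8.139) = 0.006460 × 3426 = 22.1.

22.1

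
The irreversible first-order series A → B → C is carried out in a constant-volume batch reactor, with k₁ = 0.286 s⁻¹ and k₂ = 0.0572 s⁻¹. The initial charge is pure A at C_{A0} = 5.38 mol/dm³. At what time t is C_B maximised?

For first-order series the maximum of C_B occurs at t_opt = ln(k₂/k₁)/(k₂−k₁).
= ln(0.0572/0.286)/(0.0572−0.286) = ln(0.2000)/-0.2288 = -1.609/-0.2288 = 7.03 s.

7.03 s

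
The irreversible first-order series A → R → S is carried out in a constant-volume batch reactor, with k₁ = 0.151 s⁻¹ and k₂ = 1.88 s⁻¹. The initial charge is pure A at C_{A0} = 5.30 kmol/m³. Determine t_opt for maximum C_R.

The intermediate peaks when r₁ = r₂, i.e. k₁e^(−k₁t) = k₂e^(−k₂t), giving t_opt = ln(k₂/k₁)/(k₂−k₁).
= ln(1.88/0.151)/(1.88−0.151) = ln(12.45)/1.729 = 2.522/1.729 = 1.46 s.

1.46 s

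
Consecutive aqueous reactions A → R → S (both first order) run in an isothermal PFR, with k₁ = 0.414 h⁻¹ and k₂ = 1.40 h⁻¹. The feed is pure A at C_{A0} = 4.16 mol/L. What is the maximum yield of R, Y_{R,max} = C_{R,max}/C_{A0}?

For a first-order series the maximum intermediate yield is C_{R,max}/C_{A0} = (k₁/k₂)^[k₂/(k₂−k₁)].
= (0.414/1.40)^(1.40/(1.40−0.414)) = (0.2957)^(1.420) = 0.1773.

0.177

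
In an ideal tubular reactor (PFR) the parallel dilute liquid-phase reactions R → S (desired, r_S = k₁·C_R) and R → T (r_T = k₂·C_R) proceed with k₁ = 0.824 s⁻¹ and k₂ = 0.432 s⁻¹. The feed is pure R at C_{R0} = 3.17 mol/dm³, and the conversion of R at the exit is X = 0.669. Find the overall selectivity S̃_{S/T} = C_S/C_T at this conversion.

1.91

C_R = C_{R0}(1−X) = 1.049 mol/dm³.
Both paths are first order in R, so the instantaneous fraction to S is constant: dC_S/d(−C_R) = k₁/(k₁+k₂) = 0.6561.
C_S = 0.6561·(C_{R0}−C_R) = 0.6561×2.121 = 1.39 mol/dm³.
C_T = (C_{R0}−C_R)−C_S = 0.7294 mol/dm³; S̃_{S/T} = 1.391/0.7294 = 1.91.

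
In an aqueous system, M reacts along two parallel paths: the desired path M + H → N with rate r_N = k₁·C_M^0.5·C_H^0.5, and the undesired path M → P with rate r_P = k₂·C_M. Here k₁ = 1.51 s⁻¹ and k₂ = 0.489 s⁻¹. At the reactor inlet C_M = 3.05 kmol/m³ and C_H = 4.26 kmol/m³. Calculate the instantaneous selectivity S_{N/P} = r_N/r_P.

S_{N/P} = r_N/r_P = (k₁·C_M^0.5·C_H^0.5)/(k₂·C_M) = (k₁/k₂)·C_M^-0.5·C_H^0.5.
= (1.51×3.050^0.5×4.260^0.5) / (0.489×3.050) = 5.443/1.491 = 3.65.
The undesired path is higher order in M, so low C_M (CSTR or dilute feed) favours N.

3.65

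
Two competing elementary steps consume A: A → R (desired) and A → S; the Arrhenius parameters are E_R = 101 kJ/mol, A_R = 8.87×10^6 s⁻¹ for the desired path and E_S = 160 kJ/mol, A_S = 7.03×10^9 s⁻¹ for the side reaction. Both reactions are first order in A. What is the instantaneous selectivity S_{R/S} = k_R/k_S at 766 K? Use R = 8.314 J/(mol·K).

Since both paths have the same order in A, the concentration cancels and S_{R/S} = k_R/k_S = (A_R/A_S)·exp[(E_S−E_R)/(RT)].
(E_S−E_R)/(RT) = (160−101)×10³/(8.314×766) = 59000/6369 = 9.264.
k_R/k_S = (8.87×10^6/7.03×10^9)·exp(9.264) = 0.001262 × 10555 = 13.3.
Since E_R < E_S, lowering the temperature improves selectivity toward R.

13.3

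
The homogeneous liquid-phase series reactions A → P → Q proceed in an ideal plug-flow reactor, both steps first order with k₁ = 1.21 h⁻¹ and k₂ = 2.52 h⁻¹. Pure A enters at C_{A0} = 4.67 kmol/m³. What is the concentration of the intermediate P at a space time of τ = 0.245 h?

0.880 kmol/m³

For first-order series with pure A initially, C_P(τ) = k₁C_{A0}/(k₂−k₁)·(e^(−k₁τ) − e^(−k₂τ)).
e^(−k₁τ) = e^(−1.21×0.245) = e^(−0.2964) = 0.7435; e^(−k₂τ) = e^(−0.6174) = 0.5393.
C_P = 1.21×4.67/(2.52−1.21) × (0.7435−0.5393) = 4.314×0.2041 = 0.8804 kmol/m³.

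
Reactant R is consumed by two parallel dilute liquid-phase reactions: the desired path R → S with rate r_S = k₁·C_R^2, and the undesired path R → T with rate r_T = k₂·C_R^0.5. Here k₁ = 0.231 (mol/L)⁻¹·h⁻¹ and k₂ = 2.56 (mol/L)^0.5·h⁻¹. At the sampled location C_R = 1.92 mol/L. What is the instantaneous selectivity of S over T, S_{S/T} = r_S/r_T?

0.240

S_{S/T} = r_S/r_T = (k₁·C_R^2)/(k₂·C_R^0.5) = (k₁/k₂)·C_R^1.5.
= (0.231×1.920^2) / (2.56×1.920^0.5) = 0.8516/3.547 = 0.240.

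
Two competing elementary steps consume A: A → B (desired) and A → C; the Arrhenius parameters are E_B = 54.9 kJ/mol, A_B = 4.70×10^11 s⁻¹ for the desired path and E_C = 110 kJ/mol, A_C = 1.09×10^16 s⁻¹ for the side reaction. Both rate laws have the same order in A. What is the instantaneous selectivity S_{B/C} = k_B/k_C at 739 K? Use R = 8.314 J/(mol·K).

0.338

k_B/k_C = (A_B/A_C)·exp[−(E_B−E_C)/(RT)] = (A_B/A_C)·exp[(E_C−E_B)/(RT)].
(E_C−E_B)/(RT) = (110−54.9)×10³/(8.314×739) = 55100/6144 = 8.968.
k_B/k_C = (4.70×10^11/1.09×10^16)·exp(8.968) = 4.312×10^-5 × 7848 = 0.338.
Since E_B < E_C, lowering the temperature improves selectivity toward B.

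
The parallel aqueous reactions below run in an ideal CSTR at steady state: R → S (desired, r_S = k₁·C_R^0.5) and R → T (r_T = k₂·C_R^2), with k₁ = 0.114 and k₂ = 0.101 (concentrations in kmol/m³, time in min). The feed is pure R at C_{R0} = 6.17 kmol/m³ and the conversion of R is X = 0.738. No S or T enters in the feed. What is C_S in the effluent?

1.61 kmol/m³

Exit C_R = C_{R0}(1−X) = 6.17×0.262 = 1.617 kmol/m³.
A CSTR operates uniformly at the exit composition, giving r_S = 0.1449 and r_T = 0.2639 (each k·C_R^n at C_R = 1.617).
Fraction of consumed R going to S: r_S/(r_S+r_T) = 0.3545.
C_S = 0.3545·C_{R0}·X = 0.3545×6.17×0.738 = 1.61 kmol/m³.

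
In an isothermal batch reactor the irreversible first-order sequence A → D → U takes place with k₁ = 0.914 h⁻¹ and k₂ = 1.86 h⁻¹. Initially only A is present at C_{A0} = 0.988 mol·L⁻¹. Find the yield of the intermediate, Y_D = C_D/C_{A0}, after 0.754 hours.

For first-order series with pure A initially, C_D(t) = k₁C_{A0}/(k₂−k₁)·(e^(−k₁t) − e^(−k₂t)).
e^(−k₁t) = e^(−0.914×0.754) = e^(−0.6892) = 0.5020; e^(−k₂t) = e^(−1.402) = 0.2460.
C_D = 0.914×0.988/(1.86−0.914) × (0.5020−0.2460) = 0.9546×0.2560 = 0.2444 mol·L⁻¹.
Y_D = C_D/C_{A0} = 0.2444/0.988 = 0.247.

0.247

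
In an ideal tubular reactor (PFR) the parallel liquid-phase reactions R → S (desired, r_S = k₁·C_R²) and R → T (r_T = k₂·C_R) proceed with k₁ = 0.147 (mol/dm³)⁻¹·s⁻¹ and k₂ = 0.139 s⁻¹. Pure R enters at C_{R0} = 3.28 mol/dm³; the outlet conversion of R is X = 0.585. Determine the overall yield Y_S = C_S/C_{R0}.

C_R = C_{R0}(1−X) = 1.361 mol/dm³.
Along a PFR/batch, dC_T/dC_R = −r_T/(r_S+r_T) = −k₂/(k₂+k₁·C_R).
Integrating from C_{R0} to C_R: C_T = (0.139/0.147)·ln[(0.139+0.147·3.28)/(0.139+0.147·1.36)] = 0.9456·ln(0.6212/0.3391) = 0.5724 mol/dm³.
Then C_S = (C_{R0}−C_R) − C_T = 1.919 − 0.5724 = 1.346 mol/dm³.
Y_S = C_S/C_{R0} = 1.346/3.28 = 0.410.

0.410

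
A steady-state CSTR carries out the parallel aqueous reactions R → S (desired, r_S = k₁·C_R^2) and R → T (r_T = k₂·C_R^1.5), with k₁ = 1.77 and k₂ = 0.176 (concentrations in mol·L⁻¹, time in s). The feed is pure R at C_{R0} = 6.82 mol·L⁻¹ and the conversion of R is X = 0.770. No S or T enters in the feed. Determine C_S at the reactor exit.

Exit C_R = C_{R0}(1−X) = 6.82×0.230 = 1.569 mol·L⁻¹.
A CSTR operates uniformly at the exit composition, giving r_S = 4.355 and r_T = 0.3458 (each k·C_R^n at C_R = 1.569).
Fraction of consumed R going to S: r_S/(r_S+r_T) = 0.9264.
C_S = 0.9264·C_{R0}·X = 0.9264×6.82×0.770 = 4.87 mol·L⁻¹.

4.87 mol·L⁻¹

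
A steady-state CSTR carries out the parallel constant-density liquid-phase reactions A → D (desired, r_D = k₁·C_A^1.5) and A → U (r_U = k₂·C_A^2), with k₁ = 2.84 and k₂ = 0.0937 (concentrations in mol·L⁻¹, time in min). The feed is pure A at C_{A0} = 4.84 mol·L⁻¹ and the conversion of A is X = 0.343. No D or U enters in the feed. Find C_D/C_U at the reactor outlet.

17.0

Exit C_A = C_{A0}(1−X) = 4.84×0.657 = 3.180 mol·L⁻¹.
Rates in a CSTR are evaluated at the outlet concentration: r_D = 2.84×3.180^1.5 = 16.10, r_U = 0.0937×3.180^2 = 0.9475.
Overall selectivity = C_D/C_U = r_Dτ/(r_Uτ) = r_D/r_U = 17.0.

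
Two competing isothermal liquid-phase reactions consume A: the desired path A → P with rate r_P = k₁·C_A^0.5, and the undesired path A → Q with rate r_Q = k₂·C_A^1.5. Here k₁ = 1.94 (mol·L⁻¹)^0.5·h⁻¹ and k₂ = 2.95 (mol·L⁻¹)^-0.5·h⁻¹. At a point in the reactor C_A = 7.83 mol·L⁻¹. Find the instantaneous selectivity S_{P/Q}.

0.0840

S_{P/Q} = r_P/r_Q = (k₁·C_A^0.5)/(k₂·C_A^1.5) = (k₁/k₂)·C_A⁻¹.
= (1.94×7.830^0.5) / (2.95×7.830^1.5) = 5.429/64.63 = 0.0840.
The undesired path is higher order in A, so low C_A (CSTR or dilute feed) favours P.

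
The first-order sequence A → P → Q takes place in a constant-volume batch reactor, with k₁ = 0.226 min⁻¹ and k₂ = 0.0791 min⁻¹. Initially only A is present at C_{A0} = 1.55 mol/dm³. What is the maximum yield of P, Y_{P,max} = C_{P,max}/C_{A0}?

At the optimum, C_{P,max}/C_{A0} = (k₁/k₂)^[k₂/(k₂−k₁)].
= (0.226/0.0791)^(0.0791/(0.0791−0.226)) = (2.857)^(-0.5385) = 0.5682.

0.568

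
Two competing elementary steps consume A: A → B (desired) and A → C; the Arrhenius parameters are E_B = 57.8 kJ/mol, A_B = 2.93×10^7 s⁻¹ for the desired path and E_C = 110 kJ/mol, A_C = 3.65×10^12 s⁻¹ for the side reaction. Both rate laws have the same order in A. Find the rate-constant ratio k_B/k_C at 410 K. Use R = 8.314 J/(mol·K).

35.9

k_B/k_C = (A_B/A_C)·exp[−(E_B−E_C)/(RT)] = (A_B/A_C)·exp[(E_C−E_B)/(RT)].
(E_C−E_B)/(RT) = (110−57.8)×10³/(8.314×410) = 52200/3409 = 15.31.
k_B/k_C = (2.93×10^7/3.65×10^12)·exp(15.31) = 8.027×10^-6 × 4.473×10^6 = 35.9.
Since E_B < E_C, lowering the temperature improves selectivity toward B.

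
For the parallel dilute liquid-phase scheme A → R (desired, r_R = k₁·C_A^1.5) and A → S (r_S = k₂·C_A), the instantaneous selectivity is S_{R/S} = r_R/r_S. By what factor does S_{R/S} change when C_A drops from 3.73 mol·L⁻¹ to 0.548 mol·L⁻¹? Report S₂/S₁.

0.383

S_{R/S} = (k₁/k₂)·C_A^0.5, so S₂/S₁ = (C_{A,2}/C_{A,1})^0.5.
= (0.548/3.73)^0.5 = (0.1469)^0.5 = 0.383.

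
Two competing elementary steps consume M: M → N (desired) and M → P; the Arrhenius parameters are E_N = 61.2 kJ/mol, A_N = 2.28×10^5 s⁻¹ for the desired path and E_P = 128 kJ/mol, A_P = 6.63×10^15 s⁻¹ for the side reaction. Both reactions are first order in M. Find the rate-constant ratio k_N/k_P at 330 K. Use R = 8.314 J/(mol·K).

1.29

Since both paths have the same order in M, the concentration cancels and S_{N/P} = k_N/k_P = (A_N/A_P)·exp[(E_P−E_N)/(RT)].
(E_P−E_N)/(RT) = (128−61.2)×10³/(8.314×330) = 66800/2744 = 24.35.
k_N/k_P = (2.28×10^5/6.63×10^15)·exp(24.35) = 3.439×10^-11 × 3.749×10^10 = 1.29.
Since E_N < E_P, lowering the temperature improves selectivity toward N.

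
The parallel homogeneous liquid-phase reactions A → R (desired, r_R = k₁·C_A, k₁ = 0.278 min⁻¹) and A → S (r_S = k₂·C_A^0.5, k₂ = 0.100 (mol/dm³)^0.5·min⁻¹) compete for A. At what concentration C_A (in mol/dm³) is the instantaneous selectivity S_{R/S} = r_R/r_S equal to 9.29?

S_{R/S} = (k₁/k₂)·C_A^0.5 ⇒ C_A = (S·k₂/k₁)^(2).
= (9.29×0.100/0.278)^(2) = (3.342)^(2) = 11.2 mol/dm³.

11.2 mol/dm³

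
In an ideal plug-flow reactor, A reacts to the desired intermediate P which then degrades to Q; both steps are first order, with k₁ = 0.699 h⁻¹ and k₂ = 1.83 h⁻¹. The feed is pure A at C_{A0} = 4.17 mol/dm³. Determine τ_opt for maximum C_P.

Setting dC_P/dτ = 0 gives τ_opt = ln(k₂/k₁)/(k₂−k₁).
= ln(1.83/0.699)/(1.83−0.699) = ln(2.618)/1.131 = 0.9624/1.131 = 0.851 h.

0.851 h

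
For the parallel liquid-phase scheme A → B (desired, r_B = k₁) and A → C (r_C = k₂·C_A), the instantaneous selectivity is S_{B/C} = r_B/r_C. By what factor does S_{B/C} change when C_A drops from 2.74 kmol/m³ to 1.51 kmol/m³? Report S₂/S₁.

1.81

S_{B/C} = (k₁/k₂)·C_A⁻¹, so S₂/S₁ = (C_{A,2}/C_{A,1})⁻¹.
= 2.74/1.51 = 1.81.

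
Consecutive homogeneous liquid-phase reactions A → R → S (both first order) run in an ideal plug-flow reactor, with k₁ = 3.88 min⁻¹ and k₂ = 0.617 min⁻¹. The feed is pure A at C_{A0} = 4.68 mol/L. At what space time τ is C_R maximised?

0.564 min

Setting dC_R/dτ = 0 gives τ_opt = ln(k₂/k₁)/(k₂−k₁).
= ln(0.617/3.88)/(0.617−3.88) = ln(0.1590)/-3.263 = -1.839/-3.263 = 0.564 min.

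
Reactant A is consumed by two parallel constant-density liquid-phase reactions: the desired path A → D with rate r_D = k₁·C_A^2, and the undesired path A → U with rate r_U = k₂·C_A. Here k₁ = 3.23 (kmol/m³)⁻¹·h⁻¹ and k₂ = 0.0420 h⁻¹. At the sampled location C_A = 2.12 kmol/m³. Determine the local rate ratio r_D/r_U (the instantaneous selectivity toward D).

163

S_{D/U} = r_D/r_U = (k₁·C_A^2)/(k₂·C_A) = (k₁/k₂)·C_A.
= (3.23×2.120^2) / (0.0420×2.120) = 14.52/0.08904 = 163.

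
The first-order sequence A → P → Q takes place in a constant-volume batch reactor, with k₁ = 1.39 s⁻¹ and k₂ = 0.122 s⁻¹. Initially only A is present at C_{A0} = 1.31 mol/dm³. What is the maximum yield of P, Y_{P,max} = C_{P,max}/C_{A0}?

At the optimum, C_{P,max}/C_{A0} = (k₁/k₂)^[k₂/(k₂−k₁)].
= (1.39/0.122)^(0.122/(0.122−1.39)) = (11.39)^(-0.09621) = 0.7913.

0.791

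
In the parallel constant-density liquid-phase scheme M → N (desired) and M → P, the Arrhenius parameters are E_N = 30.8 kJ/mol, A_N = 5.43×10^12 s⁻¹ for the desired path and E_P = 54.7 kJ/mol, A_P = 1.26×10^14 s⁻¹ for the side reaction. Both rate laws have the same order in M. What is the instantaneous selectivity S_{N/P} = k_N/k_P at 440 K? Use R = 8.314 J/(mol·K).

29.6

k_N/k_P = (A_N/A_P)·exp[−(E_N−E_P)/(RT)] = (A_N/A_P)·exp[(E_P−E_N)/(RT)].
(E_P−E_N)/(RT) = (54.7−30.8)×10³/(8.314×440) = 23900/3658 = 6.533.
k_N/k_P = (5.43×10^12/1.26×10^14)·exp(6.533) = 0.04310 × 687.7 = 29.6.
Since E_N < E_P, lowering the temperature improves selectivity toward N.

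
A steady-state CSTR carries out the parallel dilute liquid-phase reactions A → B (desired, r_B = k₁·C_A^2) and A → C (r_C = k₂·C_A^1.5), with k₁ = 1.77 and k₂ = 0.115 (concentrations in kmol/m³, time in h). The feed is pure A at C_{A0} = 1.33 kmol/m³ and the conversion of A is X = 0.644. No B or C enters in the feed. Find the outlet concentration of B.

Exit C_A = C_{A0}(1−X) = 1.33×0.356 = 0.4735 kmol/m³.
In a CSTR the entire volume is at exit conditions, so r_B = 1.77×0.4735^2 = 0.3968 and r_C = 0.115×0.4735^1.5 = 0.03747.
Fraction of consumed A going to B: r_B/(r_B+r_C) = 0.9137.
C_B = 0.9137·C_{A0}·X = 0.9137×1.33×0.644 = 0.783 kmol/m³.

0.783 kmol/m³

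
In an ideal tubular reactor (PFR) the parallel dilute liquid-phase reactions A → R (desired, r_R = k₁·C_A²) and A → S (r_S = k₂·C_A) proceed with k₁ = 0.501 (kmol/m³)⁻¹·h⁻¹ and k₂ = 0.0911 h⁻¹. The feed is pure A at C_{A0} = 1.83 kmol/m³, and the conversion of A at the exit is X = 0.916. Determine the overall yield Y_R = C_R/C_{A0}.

C_A = C_{A0}(1−X) = 0.1537 kmol/m³.
Along a PFR/batch, dC_S/dC_A = −r_S/(r_R+r_S) = −k₂/(k₂+k₁·C_A).
Integrating from C_{A0} to C_A: C_S = (0.0911/0.501)·ln[(0.0911+0.501·1.83)/(0.0911+0.501·0.154)] = 0.1818·ln(1.008/0.1681) = 0.3257 kmol/m³.
Then C_R = (C_{A0}−C_A) − C_S = 1.676 − 0.3257 = 1.351 kmol/m³.
Y_R = C_R/C_{A0} = 1.351/1.83 = 0.738.

0.738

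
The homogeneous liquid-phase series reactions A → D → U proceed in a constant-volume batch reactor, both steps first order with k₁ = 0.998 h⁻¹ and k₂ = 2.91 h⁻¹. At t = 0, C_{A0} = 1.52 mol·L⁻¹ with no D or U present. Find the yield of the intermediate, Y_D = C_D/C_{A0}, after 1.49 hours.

0.111

The intermediate concentration in a first-order A→B→C sequence is C_D = k₁C_{A0}(e^(−k₁t) − e^(−k₂t))/(k₂−k₁).
e^(−k₁t) = e^(−0.998×1.49) = e^(−1.487) = 0.2260; e^(−k₂t) = e^(−4.336) = 0.01309.
C_D = 0.998×1.52/(2.91−0.998) × (0.2260−0.01309) = 0.7934×0.2130 = 0.1690 mol·L⁻¹.
Y_D = C_D/C_{A0} = 0.1690/1.52 = 0.111.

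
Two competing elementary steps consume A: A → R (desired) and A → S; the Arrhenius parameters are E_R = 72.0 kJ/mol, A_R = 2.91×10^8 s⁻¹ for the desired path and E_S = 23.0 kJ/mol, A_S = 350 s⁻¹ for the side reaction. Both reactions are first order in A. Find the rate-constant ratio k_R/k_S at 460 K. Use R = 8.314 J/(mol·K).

2.27

k_R/k_S = (A_R/A_S)·exp[−(E_R−E_S)/(RT)] = (A_R/A_S)·exp[(E_S−E_R)/(RT)].
(E_S−E_R)/(RT) = (23.0−72.0)×10³/(8.314×460) = -49000/3824 = -12.81.
k_R/k_S = (2.91×10^8/350)·exp(-12.81) = 8.314×10^5 × 2.727×10^-6 = 2.27.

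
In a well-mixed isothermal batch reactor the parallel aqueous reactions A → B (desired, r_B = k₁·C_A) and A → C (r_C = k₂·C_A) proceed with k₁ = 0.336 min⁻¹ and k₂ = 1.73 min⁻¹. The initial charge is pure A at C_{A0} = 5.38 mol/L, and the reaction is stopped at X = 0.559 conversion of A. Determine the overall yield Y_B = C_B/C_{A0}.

C_A = C_{A0}(1−X) = 2.373 mol/L.
Both paths are first order in A, so the instantaneous fraction to B is constant: dC_B/d(−C_A) = k₁/(k₁+k₂) = 0.1626.
C_B = 0.1626·(C_{A0}−C_A) = 0.1626×3.007 = 0.489 mol/L.
Y_B = C_B/C_{A0} = 0.4891/5.38 = 0.0909.

0.0909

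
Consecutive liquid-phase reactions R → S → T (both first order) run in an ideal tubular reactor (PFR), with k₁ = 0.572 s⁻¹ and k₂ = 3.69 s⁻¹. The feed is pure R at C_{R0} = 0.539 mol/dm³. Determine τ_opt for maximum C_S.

For first-order series the maximum of C_S occurs at τ_opt = ln(k₂/k₁)/(k₂−k₁).
= ln(3.69/0.572)/(3.69−0.572) = ln(6.451)/3.118 = 1.864/3.118 = 0.598 s.

0.598 s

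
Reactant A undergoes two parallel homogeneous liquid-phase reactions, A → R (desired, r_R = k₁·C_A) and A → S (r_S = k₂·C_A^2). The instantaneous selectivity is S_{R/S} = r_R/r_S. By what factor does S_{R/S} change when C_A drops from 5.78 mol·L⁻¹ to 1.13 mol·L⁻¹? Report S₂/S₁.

5.12

S_{R/S} = (k₁/k₂)·C_A⁻¹, so S₂/S₁ = (C_{A,2}/C_{A,1})⁻¹.
= 5.78/1.13 = 5.12.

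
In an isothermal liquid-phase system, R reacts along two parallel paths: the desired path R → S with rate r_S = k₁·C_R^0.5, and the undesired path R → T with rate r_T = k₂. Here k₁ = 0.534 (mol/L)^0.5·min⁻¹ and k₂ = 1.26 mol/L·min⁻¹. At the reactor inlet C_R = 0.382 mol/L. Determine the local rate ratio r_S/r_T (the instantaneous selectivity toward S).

S_{S/T} = r_S/r_T = (k₁·C_R^0.5)/(k₂) = (k₁/k₂)·C_R^0.5.
= (0.534×0.3820^0.5) / (1.26) = 0.3300/1.260 = 0.262.

0.262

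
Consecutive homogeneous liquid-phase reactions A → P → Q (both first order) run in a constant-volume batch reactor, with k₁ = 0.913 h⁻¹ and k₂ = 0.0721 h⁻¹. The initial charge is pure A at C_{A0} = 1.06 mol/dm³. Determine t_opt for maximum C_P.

3.02 h

Setting dC_P/dt = 0 gives t_opt = ln(k₂/k₁)/(k₂−k₁).
= ln(0.0721/0.913)/(0.0721−0.913) = ln(0.07897)/-0.8409 = -2.539/-0.8409 = 3.02 h.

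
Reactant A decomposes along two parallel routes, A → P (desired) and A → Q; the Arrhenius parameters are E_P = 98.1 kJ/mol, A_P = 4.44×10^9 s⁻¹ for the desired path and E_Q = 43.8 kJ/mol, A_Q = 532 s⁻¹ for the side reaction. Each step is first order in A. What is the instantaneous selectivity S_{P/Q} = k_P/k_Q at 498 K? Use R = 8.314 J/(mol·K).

Since both paths have the same order in A, the concentration cancels and S_{P/Q} = k_P/k_Q = (A_P/A_Q)·exp[(E_Q−E_P)/(RT)].
(E_Q−E_P)/(RT) = (43.8−98.1)×10³/(8.314×498) = -54300/4140 = -13.11.
k_P/k_Q = (4.44×10^9/532)·exp(-13.11) = 8.346×10^6 × 2.015×10^-6 = 16.8.

16.8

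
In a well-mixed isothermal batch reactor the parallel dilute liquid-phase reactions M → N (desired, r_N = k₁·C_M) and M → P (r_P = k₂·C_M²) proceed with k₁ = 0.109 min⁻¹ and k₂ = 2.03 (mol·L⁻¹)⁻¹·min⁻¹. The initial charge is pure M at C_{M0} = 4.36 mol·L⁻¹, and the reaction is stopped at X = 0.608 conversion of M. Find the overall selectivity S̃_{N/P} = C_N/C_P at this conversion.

C_M = C_{M0}(1−X) = 1.709 mol·L⁻¹.
Along a PFR/batch, dC_N/dC_M = −r_N/(r_N+r_P) = −k₁/(k₁+k₂·C_M).
Integrating from C_{M0} to C_M: C_N = (0.109/2.03)·ln[(0.109+2.03·4.36)/(0.109+2.03·1.71)] = 0.05369·ln(8.960/3.579) = 0.04928 mol·L⁻¹.
C_P = (C_{M0}−C_M)−C_N = 2.602 mol·L⁻¹; S̃_{N/P} = 0.04928/2.602 = 0.0189.

0.0189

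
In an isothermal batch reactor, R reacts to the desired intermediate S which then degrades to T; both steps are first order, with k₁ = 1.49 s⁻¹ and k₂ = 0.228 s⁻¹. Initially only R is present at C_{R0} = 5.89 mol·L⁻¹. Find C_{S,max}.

At the optimum, C_{S,max}/C_{R0} = (k₁/k₂)^[k₂/(k₂−k₁)].
= (1.49/0.228)^(0.228/(0.228−1.49)) = (6.535)^(-0.1807) = 0.7124.
C_{S,max} = 0.7124×5.89 = 4.20 mol·L⁻¹.

4.20 mol·L⁻¹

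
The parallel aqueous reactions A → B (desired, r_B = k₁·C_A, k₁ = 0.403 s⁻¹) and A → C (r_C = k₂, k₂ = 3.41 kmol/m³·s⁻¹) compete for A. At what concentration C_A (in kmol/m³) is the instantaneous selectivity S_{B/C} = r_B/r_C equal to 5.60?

47.4 kmol/m³

S_{B/C} = (k₁/k₂)·C_A ⇒ C_A = S·k₂/k₁.
= 5.60×3.41/0.403 = 47.4 kmol/m³.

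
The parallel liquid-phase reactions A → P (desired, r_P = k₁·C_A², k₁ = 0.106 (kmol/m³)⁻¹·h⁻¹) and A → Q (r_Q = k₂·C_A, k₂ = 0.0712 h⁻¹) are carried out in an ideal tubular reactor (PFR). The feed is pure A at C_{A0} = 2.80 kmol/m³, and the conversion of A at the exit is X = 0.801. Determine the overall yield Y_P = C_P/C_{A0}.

0.552

C_A = C_{A0}(1−X) = 0.5572 kmol/m³.
Along a PFR/batch, dC_Q/dC_A = −r_Q/(r_P+r_Q) = −k₂/(k₂+k₁·C_A).
Integrating from C_{A0} to C_A: C_Q = (0.0712/0.106)·ln[(0.0712+0.106·2.80)/(0.0712+0.106·0.557)] = 0.6717·ln(0.3680/0.1303) = 0.6976 kmol/m³.
Then C_P = (C_{A0}−C_A) − C_Q = 2.243 − 0.6976 = 1.545 kmol/m³.
Y_P = C_P/C_{A0} = 1.545/2.80 = 0.552.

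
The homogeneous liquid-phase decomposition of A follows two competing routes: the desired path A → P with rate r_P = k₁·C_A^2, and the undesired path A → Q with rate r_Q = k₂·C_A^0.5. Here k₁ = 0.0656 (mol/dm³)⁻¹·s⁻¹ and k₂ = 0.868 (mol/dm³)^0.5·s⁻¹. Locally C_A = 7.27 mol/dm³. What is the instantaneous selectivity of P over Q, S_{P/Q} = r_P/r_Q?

S_{P/Q} = r_P/r_Q = (k₁·C_A^2)/(k₂·C_A^0.5) = (k₁/k₂)·C_A^1.5.
= (0.0656×7.270^2) / (0.868×7.270^0.5) = 3.467/2.340 = 1.48.
Since the desired path is higher order in A, keeping C_A high (PFR or concentrated feed) favours P.

1.48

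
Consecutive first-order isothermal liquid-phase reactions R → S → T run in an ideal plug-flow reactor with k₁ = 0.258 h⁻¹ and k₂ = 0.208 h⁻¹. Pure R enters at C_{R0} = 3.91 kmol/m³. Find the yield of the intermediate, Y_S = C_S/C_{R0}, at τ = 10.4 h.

For first-order series with pure R initially, C_S(τ) = k₁C_{R0}/(k₂−k₁)·(e^(−k₁τ) − e^(−k₂τ)).
e^(−k₁τ) = e^(−0.258×10.4) = e^(−2.683) = 0.06834; e^(−k₂τ) = e^(−2.163) = 0.1150.
C_S = 0.258×3.91/(0.208−0.258) × (0.06834−0.1150) = (-20.18)×(-0.04661) = 0.9404 kmol/m³.
Y_S = C_S/C_{R0} = 0.9404/3.91 = 0.241.

0.241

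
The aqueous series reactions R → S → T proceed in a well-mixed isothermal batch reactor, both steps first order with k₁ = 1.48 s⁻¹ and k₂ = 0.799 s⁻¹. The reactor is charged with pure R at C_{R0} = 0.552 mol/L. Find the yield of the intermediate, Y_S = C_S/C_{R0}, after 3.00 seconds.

The intermediate concentration in a first-order A→B→C sequence is C_S = k₁C_{R0}(e^(−k₁t) − e^(−k₂t))/(k₂−k₁).
e^(−k₁t) = e^(−1.48×3.00) = e^(−4.440) = 0.01180; e^(−k₂t) = e^(−2.397) = 0.09099.
C_S = 1.48×0.552/(0.799−1.48) × (0.01180−0.09099) = (-1.200)×(-0.07919) = 0.09501 mol/L.
Y_S = C_S/C_{R0} = 0.09501/0.552 = 0.172.

0.172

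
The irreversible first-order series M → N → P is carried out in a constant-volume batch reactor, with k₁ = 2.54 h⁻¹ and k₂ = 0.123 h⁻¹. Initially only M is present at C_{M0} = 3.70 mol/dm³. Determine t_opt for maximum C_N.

Setting dC_N/dt = 0 gives t_opt = ln(k₂/k₁)/(k₂−k₁).
= ln(0.123/2.54)/(0.123−2.54) = ln(0.04843)/-2.417 = -3.028/-2.417 = 1.25 h.

1.25 h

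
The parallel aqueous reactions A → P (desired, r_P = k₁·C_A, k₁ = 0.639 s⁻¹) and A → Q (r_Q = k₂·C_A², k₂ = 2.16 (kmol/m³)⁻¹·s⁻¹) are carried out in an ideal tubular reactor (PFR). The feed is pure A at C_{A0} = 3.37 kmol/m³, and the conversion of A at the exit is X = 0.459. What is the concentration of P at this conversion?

C_A = C_{A0}(1−X) = 1.823 kmol/m³.
Along a PFR/batch, dC_P/dC_A = −r_P/(r_P+r_Q) = −k₁/(k₁+k₂·C_A).
Integrating from C_{A0} to C_A: C_P = (0.639/2.16)·ln[(0.639+2.16·3.37)/(0.639+2.16·1.82)] = 0.2958·ln(7.918/4.577) = 0.1621 kmol/m³.

0.162 kmol/m³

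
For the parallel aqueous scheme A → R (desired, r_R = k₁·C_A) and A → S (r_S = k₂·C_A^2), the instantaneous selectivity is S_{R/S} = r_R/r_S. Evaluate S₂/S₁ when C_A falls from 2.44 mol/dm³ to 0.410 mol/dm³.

S_{R/S} = (k₁/k₂)·C_A⁻¹, so S₂/S₁ = (C_{A,2}/C_{A,1})⁻¹.
= 2.44/0.410 = 5.95.

5.95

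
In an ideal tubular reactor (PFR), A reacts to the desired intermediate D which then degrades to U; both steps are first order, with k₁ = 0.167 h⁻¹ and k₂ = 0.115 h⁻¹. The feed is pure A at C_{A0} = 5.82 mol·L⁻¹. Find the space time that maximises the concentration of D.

Setting dC_D/dτ = 0 gives τ_opt = ln(k₂/k₁)/(k₂−k₁).
= ln(0.115/0.167)/(0.115−0.167) = ln(0.6886)/-0.05200 = -0.3731/-0.05200 = 7.17 h.

7.17 h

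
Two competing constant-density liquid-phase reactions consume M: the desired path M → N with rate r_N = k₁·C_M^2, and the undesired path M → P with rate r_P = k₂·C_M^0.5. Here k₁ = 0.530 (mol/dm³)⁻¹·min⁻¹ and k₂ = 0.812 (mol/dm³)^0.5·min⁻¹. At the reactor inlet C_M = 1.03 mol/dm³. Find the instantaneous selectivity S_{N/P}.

0.682

S_{N/P} = r_N/r_P = (k₁·C_M^2)/(k₂·C_M^0.5) = (k₁/k₂)·C_M^1.5.
= (0.530×1.030^2) / (0.812×1.030^0.5) = 0.5623/0.8241 = 0.682.
Since the desired path is higher order in M, keeping C_M high (PFR or concentrated feed) favours N.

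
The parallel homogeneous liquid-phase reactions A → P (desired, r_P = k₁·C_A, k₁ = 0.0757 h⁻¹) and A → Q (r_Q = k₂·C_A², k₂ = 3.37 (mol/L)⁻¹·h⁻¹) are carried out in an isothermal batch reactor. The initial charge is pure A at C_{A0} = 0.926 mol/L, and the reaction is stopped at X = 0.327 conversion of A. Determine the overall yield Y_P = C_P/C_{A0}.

0.00933

C_A = C_{A0}(1−X) = 0.6232 mol/L.
Along a PFR/batch, dC_P/dC_A = −r_P/(r_P+r_Q) = −k₁/(k₁+k₂·C_A).
Integrating from C_{A0} to C_A: C_P = (0.0757/3.37)·ln[(0.0757+3.37·0.926)/(0.0757+3.37·0.623)] = 0.02246·ln(3.196/2.176) = 0.008639 mol/L.
Y_P = C_P/C_{A0} = 0.008639/0.926 = 0.00933.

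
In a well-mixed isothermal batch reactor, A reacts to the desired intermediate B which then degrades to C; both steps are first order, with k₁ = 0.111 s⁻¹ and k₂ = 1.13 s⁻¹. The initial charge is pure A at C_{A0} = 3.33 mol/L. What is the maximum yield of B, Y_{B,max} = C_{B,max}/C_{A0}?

0.0763

Evaluating C_B at t_opt = ln(k₂/k₁)/(k₂−k₁) gives C_{B,max}/C_{A0} = (k₁/k₂)^[k₂/(k₂−k₁)].
= (0.111/1.13)^(1.13/(1.13−0.111)) = (0.09823)^(1.109) = 0.07629.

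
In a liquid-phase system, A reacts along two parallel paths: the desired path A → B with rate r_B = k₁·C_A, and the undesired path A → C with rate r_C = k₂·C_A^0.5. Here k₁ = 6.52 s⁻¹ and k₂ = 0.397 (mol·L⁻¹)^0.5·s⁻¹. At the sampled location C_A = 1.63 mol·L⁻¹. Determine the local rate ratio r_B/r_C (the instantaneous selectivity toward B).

S_{B/C} = r_B/r_C = (k₁·C_A)/(k₂·C_A^0.5) = (k₁/k₂)·C_A^0.5.
= (6.52×1.630) / (0.397×1.630^0.5) = 10.63/0.5069 = 21.0.
Since the desired path is higher order in A, keeping C_A high (PFR or concentrated feed) favours B.

21.0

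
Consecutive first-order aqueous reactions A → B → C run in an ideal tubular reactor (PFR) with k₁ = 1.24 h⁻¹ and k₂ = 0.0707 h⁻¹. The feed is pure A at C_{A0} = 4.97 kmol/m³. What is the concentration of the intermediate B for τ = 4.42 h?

3.83 kmol/m³

For first-order series with pure A initially, C_B(τ) = k₁C_{A0}/(k₂−k₁)·(e^(−k₁τ) − e^(−k₂τ)).
e^(−k₁τ) = e^(−1.24×4.42) = e^(−5.481) = 0.004166; e^(−k₂τ) = e^(−0.3125) = 0.7316.
C_B = 1.24×4.97/(0.0707−1.24) × (0.004166−0.7316) = (-5.271)×(-0.7275) = 3.834 kmol/m³.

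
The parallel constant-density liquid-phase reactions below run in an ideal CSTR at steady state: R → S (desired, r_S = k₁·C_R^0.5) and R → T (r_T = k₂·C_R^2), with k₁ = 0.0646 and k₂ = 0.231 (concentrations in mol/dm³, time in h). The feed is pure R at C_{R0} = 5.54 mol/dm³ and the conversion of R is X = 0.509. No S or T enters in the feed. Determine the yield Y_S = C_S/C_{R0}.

Exit C_R = C_{R0}(1−X) = 5.54×0.491 = 2.720 mol/dm³.
In a CSTR the entire volume is at exit conditions, so r_S = 0.0646×2.720^0.5 = 0.1065 and r_T = 0.231×2.720^2 = 1.709.
Fraction of consumed R going to S: r_S/(r_S+r_T) = 0.05868.
C_S = 0.05868·C_{R0}·X = 0.05868×5.54×0.509 = 0.165 mol/dm³; Y_S = C_S/C_{R0} = 0.0299.

0.0299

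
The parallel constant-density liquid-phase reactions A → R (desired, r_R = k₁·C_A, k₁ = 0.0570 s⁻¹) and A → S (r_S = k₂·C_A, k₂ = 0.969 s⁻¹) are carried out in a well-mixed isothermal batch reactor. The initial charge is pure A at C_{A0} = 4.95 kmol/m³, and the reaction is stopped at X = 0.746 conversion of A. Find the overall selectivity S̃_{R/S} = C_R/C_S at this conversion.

0.0588

C_A = C_{A0}(1−X) = 1.257 kmol/m³.
Both paths are first order in A, so the instantaneous fraction to R is constant: dC_R/d(−C_A) = k₁/(k₁+k₂) = 0.05556.
C_R = 0.05556·(C_{A0}−C_A) = 0.05556×3.693 = 0.205 kmol/m³.
C_S = (C_{A0}−C_A)−C_R = 3.488 kmol/m³; S̃_{R/S} = 0.2052/3.488 = 0.0588.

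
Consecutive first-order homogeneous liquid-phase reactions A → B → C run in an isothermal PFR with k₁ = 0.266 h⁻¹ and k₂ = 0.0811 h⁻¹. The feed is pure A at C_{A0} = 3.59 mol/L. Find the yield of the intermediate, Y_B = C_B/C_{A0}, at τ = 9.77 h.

0.544

Solving the coupled first-order balances gives C_B(τ) = [k₁/(k₂−k₁)]·C_{A0}·(e^(−k₁τ) − e^(−k₂τ)).
e^(−k₁τ) = e^(−0.266×9.77) = e^(−2.599) = 0.07436; e^(−k₂τ) = e^(−0.7923) = 0.4528.
C_B = 0.266×3.59/(0.0811−0.266) × (0.07436−0.4528) = (-5.165)×(-0.3784) = 1.954 mol/L.
Y_B = C_B/C_{A0} = 1.954/3.59 = 0.544.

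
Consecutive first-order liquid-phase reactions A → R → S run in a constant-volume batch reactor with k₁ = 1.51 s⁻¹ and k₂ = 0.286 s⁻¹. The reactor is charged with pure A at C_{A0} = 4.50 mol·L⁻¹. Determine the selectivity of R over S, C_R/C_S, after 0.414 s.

14.9

Solving the coupled first-order balances gives C_R(t) = [k₁/(k₂−k₁)]·C_{A0}·(e^(−k₁t) − e^(−k₂t)).
e^(−k₁t) = e^(−1.51×0.414) = e^(−0.6251) = 0.5352; e^(−k₂t) = e^(−0.1184) = 0.8883.
C_R = 1.51×4.50/(0.286−1.51) × (0.5352−0.8883) = (-5.551)×(-0.3532) = 1.961 mol·L⁻¹.
C_A = C_{A0}e^(−k₁t) = 2.408 mol·L⁻¹, so C_S = C_{A0}−C_A−C_R = 0.1312 mol·L⁻¹; C_R/C_S = 14.9.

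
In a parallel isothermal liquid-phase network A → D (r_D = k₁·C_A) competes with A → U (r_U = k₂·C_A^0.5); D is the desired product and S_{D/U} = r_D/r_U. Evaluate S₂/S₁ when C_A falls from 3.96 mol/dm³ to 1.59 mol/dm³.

S_{D/U} = (k₁/k₂)·C_A^0.5, so S₂/S₁ = (C_{A,2}/C_{A,1})^0.5.
= (1.59/3.96)^0.5 = (0.4015)^0.5 = 0.634.
Selectivity toward D falls as C_A falls — high-concentration operation is favoured.

0.634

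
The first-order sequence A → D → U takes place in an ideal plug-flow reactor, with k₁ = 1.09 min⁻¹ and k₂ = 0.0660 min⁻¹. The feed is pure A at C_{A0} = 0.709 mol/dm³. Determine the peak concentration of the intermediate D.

For a first-order series the maximum intermediate yield is C_{D,max}/C_{A0} = (k₁/k₂)^[k₂/(k₂−k₁)].
= (1.09/0.0660)^(0.0660/(0.0660−1.09)) = (16.52)^(-0.06445) = 0.8346.
C_{D,max} = 0.8346×0.709 = 0.592 mol/dm³.

0.592 mol/dm³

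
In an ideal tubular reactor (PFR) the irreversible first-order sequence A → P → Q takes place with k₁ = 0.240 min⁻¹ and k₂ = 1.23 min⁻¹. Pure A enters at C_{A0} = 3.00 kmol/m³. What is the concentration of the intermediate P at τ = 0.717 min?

For first-order series with pure A initially, C_P(τ) = k₁C_{A0}/(k₂−k₁)·(e^(−k₁τ) − e^(−k₂τ)).
e^(−k₁τ) = e^(−0.240×0.717) = e^(−0.1721) = 0.8419; e^(−k₂τ) = e^(−0.8819) = 0.4140.
C_P = 0.240×3.00/(1.23−0.240) × (0.8419−0.4140) = 0.7273×0.4279 = 0.3112 kmol/m³.

0.311 kmol/m³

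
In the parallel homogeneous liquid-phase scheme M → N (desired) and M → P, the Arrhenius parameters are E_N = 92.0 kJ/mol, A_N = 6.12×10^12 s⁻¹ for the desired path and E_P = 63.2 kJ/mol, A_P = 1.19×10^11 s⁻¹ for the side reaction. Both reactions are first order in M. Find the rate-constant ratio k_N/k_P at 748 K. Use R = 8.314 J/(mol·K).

0.501

k_N/k_P = (A_N/A_P)·exp[−(E_N−E_P)/(RT)] = (A_N/A_P)·exp[(E_P−E_N)/(RT)].
(E_P−E_N)/(RT) = (63.2−92.0)×10³/(8.314×748) = -28800/6219 = -4.631.
k_N/k_P = (6.12×10^12/1.19×10^11)·exp(-4.631) = 51.43 × 0.009744 = 0.501.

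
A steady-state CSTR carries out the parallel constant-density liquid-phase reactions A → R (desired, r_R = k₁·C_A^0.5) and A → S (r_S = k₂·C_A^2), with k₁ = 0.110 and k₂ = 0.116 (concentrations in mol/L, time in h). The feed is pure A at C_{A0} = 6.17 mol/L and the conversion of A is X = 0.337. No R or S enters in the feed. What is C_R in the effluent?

0.214 mol/L

Exit C_A = C_{A0}(1−X) = 6.17×0.663 = 4.091 mol/L.
A CSTR operates uniformly at the exit composition, giving r_R = 0.2225 and r_S = 1.941 (each k·C_A^n at C_A = 4.091).
Fraction of consumed A going to R: r_R/(r_R+r_S) = 0.1028.
C_R = 0.1028·C_{A0}·X = 0.1028×6.17×0.337 = 0.214 mol/L.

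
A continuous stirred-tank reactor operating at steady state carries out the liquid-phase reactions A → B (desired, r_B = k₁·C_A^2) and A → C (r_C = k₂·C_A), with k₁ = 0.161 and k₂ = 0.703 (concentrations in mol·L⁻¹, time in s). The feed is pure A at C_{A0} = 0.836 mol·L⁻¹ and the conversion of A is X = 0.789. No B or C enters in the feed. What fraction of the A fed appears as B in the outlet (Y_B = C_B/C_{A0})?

0.0306

Exit C_A = C_{A0}(1−X) = 0.836×0.211 = 0.1764 mol·L⁻¹.
In a CSTR the entire volume is at exit conditions, so r_B = 0.161×0.1764^2 = 0.005010 and r_C = 0.703×0.1764 = 0.1240.
Fraction of consumed A going to B: r_B/(r_B+r_C) = 0.03883.
C_B = 0.03883·C_{A0}·X = 0.03883×0.836×0.789 = 0.0256 mol·L⁻¹; Y_B = C_B/C_{A0} = 0.0306.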